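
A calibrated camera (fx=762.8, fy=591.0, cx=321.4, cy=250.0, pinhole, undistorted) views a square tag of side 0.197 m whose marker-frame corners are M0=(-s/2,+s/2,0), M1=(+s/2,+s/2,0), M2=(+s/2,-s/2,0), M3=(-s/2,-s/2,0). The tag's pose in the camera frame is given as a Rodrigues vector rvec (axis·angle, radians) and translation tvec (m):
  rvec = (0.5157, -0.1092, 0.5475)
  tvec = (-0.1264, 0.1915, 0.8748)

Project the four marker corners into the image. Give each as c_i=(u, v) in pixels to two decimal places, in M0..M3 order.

c0=(98.28, 393.43) c1=(245.16, 444.50) c2=(329.44, 364.66) c3=(171.64, 303.58)

Intrinsics K: fx=762.8, fy=591.0, cx=321.4, cy=250.0
Marker side s = 0.197 m; corners in marker frame (Z=0):
  M0 = (-0.0985, +0.0985, 0)
  M1 = (+0.0985, +0.0985, 0)
  M2 = (+0.0985, -0.0985, 0)
  M3 = (-0.0985, -0.0985, 0)
rvec = (0.5157, -0.1092, 0.5475), |rvec| = θ = 0.76002 rad = 43.546°
Rodrigues: sinθ=0.68893, 1−cosθ=0.27518; R = I + sinθ·[k]× + (1−cosθ)·[k]×²:
    [+0.85152 -0.52312 +0.03552]
    [+0.46947 +0.73050 -0.49595]
    [+0.23349 +0.43899 +0.86762]
t = (-0.1264, 0.1915, 0.8748) m
M0: Pc = R·M0+t = (-0.26180, +0.21721, +0.89504); u = 762.8·(-0.26180)/0.89504 + 321.4 = 98.2789, v = 591.0·(+0.21721)/0.89504 + 250.0 = 393.4264
M1: Pc = R·M1+t = (-0.09405, +0.30970, +0.94104); u = 762.8·(-0.09405)/0.94104 + 321.4 = 245.1614, v = 591.0·(+0.30970)/0.94104 + 250.0 = 444.4987
M2: Pc = R·M2+t = (+0.00900, +0.16579, +0.85456); u = 762.8·(+0.00900)/0.85456 + 321.4 = 329.4353, v = 591.0·(+0.16579)/0.85456 + 250.0 = 364.6562
M3: Pc = R·M3+t = (-0.15875, +0.07330, +0.80856); u = 762.8·(-0.15875)/0.80856 + 321.4 = 171.6372, v = 591.0·(+0.07330)/0.80856 + 250.0 = 303.5792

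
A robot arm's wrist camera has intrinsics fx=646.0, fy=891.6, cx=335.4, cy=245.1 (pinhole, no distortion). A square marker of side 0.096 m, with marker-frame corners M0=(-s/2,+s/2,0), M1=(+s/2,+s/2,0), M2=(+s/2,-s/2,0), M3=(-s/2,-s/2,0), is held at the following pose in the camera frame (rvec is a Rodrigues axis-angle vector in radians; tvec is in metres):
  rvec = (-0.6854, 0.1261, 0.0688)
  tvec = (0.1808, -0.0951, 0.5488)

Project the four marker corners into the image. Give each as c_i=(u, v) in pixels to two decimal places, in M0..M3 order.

c0=(493.09, 144.84) c1=(617.10, 145.88) c2=(598.84, 40.79) c3=(487.99, 42.25)

Intrinsics K: fx=646.0, fy=891.6, cx=335.4, cy=245.1
Marker side s = 0.096 m; corners in marker frame (Z=0):
  M0 = (-0.0480, +0.0480, 0)
  M1 = (+0.0480, +0.0480, 0)
  M2 = (+0.0480, -0.0480, 0)
  M3 = (-0.0480, -0.0480, 0)
rvec = (-0.6854, 0.1261, 0.0688), |rvec| = θ = 0.70029 rad = 40.124°
Rodrigues: sinθ=0.64444, 1−cosθ=0.23535; R = I + sinθ·[k]× + (1−cosθ)·[k]×²:
    [+0.99010 -0.10479 +0.09341]
    [+0.02184 +0.77229 +0.63490]
    [-0.13867 -0.62657 +0.76693]
t = (0.1808, -0.0951, 0.5488) m
M0: Pc = R·M0+t = (+0.12825, -0.05908, +0.52538); u = 646.0·(+0.12825)/0.52538 + 335.4 = 493.0885, v = 891.6·(-0.05908)/0.52538 + 245.1 = 144.8407
M1: Pc = R·M1+t = (+0.22329, -0.05698, +0.51207); u = 646.0·(+0.22329)/0.51207 + 335.4 = 617.0977, v = 891.6·(-0.05698)/0.51207 + 245.1 = 145.8841
M2: Pc = R·M2+t = (+0.23335, -0.13112, +0.57222); u = 646.0·(+0.23335)/0.57222 + 335.4 = 598.8429, v = 891.6·(-0.13112)/0.57222 + 245.1 = 40.7937
M3: Pc = R·M3+t = (+0.13831, -0.13322, +0.58553); u = 646.0·(+0.13831)/0.58553 + 335.4 = 487.9881, v = 891.6·(-0.13322)/0.58553 + 245.1 = 42.2468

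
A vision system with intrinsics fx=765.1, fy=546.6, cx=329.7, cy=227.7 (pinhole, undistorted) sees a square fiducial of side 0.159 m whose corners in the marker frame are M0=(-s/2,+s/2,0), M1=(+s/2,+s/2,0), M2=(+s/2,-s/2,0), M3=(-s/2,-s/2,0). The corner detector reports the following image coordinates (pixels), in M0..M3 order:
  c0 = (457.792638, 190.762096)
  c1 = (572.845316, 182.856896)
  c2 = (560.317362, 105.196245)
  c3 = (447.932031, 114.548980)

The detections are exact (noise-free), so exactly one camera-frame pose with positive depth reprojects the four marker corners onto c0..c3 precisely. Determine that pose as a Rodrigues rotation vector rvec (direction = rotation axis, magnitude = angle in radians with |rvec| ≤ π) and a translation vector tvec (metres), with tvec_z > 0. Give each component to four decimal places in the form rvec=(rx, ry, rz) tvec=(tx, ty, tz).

Intrinsics K: fx=765.1, fy=546.6, cx=329.7, cy=227.7
Marker side s = 0.159 m; corners in marker frame (Z=0):
  M0 = (-0.0795, +0.0795, 0)
  M1 = (+0.0795, +0.0795, 0)
  M2 = (+0.0795, -0.0795, 0)
  M3 = (-0.0795, -0.0795, 0)
Detected image corners:
  c0 = (457.792638, 190.762096) px
  c1 = (572.845316, 182.856896) px
  c2 = (560.317362, 105.196245) px
  c3 = (447.932031, 114.548980) px
Planar DLT: solve 8×8 A·h = b for H (H[2,2]=1):
  H  [+647.12577 +1.81507 +509.05901]
  H  [-74.10803 +463.89631 +147.97582]
  H  [-0.13340 -0.13439 +1.00000]
B = K⁻¹H; ‖b₁‖=0.916588, ‖b₂‖=0.916588; λ = 2/(‖b₁‖+‖b₂‖) = 1.091002, sign → tz>0 ⇒ λ=+1.091002
r₁ = λ·B[:,0] = (+0.98549,-0.08729,-0.14554); r₂ = λ·B[:,1] = (+0.06577,+0.98700,-0.14662)
r₃ = r₁×r₂ = (+0.15645,+0.13492,+0.97843); SVD([r₁ r₂ r₃]) → R = UVᵀ:
  R  [+0.98549 +0.06577 +0.15645]
  R  [-0.08729 +0.98700 +0.13492]
  R  [-0.14554 -0.14662 +0.97843]
t = (+0.25576, -0.15913, +1.09100) m
tr R = 2.950926; θ = arccos((tr R − 1)/2) = 0.221982 rad = 12.719°
axis k = ((R−Rᵀ)₃₂, (R−Rᵀ)₁₃, (R−Rᵀ)₂₁) / (2 sinθ) = (-0.639377, +0.685837, -0.347599)
rvec = θ·k = (-0.141930, +0.152244, -0.077161)

rvec=(-0.1419, 0.1522, -0.0772) tvec=(0.2558, -0.1591, 1.0910)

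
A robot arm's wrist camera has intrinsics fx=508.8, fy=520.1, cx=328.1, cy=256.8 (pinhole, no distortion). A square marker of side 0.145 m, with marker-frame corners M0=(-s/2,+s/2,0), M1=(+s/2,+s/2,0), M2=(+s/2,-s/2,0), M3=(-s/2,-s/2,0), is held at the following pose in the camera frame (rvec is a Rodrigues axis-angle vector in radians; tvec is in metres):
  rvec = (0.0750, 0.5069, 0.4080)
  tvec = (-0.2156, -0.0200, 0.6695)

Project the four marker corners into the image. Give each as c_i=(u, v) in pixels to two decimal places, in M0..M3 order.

c0=(114.96, 269.64) c1=(183.71, 317.19) c2=(220.71, 208.76) c3=(145.97, 169.91)

Intrinsics K: fx=508.8, fy=520.1, cx=328.1, cy=256.8
Marker side s = 0.145 m; corners in marker frame (Z=0):
  M0 = (-0.0725, +0.0725, 0)
  M1 = (+0.0725, +0.0725, 0)
  M2 = (+0.0725, -0.0725, 0)
  M3 = (-0.0725, -0.0725, 0)
rvec = (0.0750, 0.5069, 0.4080), |rvec| = θ = 0.65501 rad = 37.529°
Rodrigues: sinθ=0.60917, 1−cosθ=0.20696; R = I + sinθ·[k]× + (1−cosθ)·[k]×²:
    [+0.79576 -0.36111 +0.48618]
    [+0.39778 +0.91699 +0.03001]
    [-0.45666 +0.16951 +0.87334]
t = (-0.2156, -0.0200, 0.6695) m
M0: Pc = R·M0+t = (-0.29947, +0.01764, +0.71490); u = 508.8·(-0.29947)/0.71490 + 328.1 = 114.9624, v = 520.1·(+0.01764)/0.71490 + 256.8 = 269.6351
M1: Pc = R·M1+t = (-0.18409, +0.07532, +0.64868); u = 508.8·(-0.18409)/0.64868 + 328.1 = 183.7088, v = 520.1·(+0.07532)/0.64868 + 256.8 = 317.1908
M2: Pc = R·M2+t = (-0.13173, -0.05764, +0.62410); u = 508.8·(-0.13173)/0.62410 + 328.1 = 220.7090, v = 520.1·(-0.05764)/0.62410 + 256.8 = 208.7634
M3: Pc = R·M3+t = (-0.24711, -0.11532, +0.69032); u = 508.8·(-0.24711)/0.69032 + 328.1 = 145.9657, v = 520.1·(-0.11532)/0.69032 + 256.8 = 169.9148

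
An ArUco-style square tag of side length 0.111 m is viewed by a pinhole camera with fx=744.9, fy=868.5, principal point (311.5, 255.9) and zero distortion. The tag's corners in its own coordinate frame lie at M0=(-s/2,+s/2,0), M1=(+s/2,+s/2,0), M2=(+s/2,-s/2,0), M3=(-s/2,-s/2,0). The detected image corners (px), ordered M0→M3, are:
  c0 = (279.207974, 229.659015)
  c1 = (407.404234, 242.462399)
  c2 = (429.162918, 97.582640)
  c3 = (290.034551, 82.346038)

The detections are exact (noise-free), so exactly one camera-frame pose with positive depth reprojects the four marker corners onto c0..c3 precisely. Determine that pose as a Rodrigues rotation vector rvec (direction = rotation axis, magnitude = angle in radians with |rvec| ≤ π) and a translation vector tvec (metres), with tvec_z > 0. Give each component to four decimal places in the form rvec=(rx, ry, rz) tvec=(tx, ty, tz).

rvec=(0.4793, -0.0272, 0.0941) tvec=(0.0330, -0.0636, 0.6151)

Intrinsics K: fx=744.9, fy=868.5, cx=311.5, cy=255.9
Marker side s = 0.111 m; corners in marker frame (Z=0):
  M0 = (-0.0555, +0.0555, 0)
  M1 = (+0.0555, +0.0555, 0)
  M2 = (+0.0555, -0.0555, 0)
  M3 = (-0.0555, -0.0555, 0)
Detected image corners:
  c0 = (279.207974, 229.659015) px
  c1 = (407.404234, 242.462399) px
  c2 = (429.162918, 97.582640) px
  c3 = (290.034551, 82.346038) px
Planar DLT: solve 8×8 A·h = b for H (H[2,2]=1):
  H  [+1229.68484 +115.32804 +351.40582]
  H  [+138.63513 +1437.80775 +166.06905]
  H  [+0.07842 +0.74640 +1.00000]
B = K⁻¹H; ‖b₁‖=1.625655, ‖b₂‖=1.625655; λ = 2/(‖b₁‖+‖b₂‖) = 0.615137, sign → tz>0 ⇒ λ=+0.615137
r₁ = λ·B[:,0] = (+0.99530,+0.08398,+0.04824); r₂ = λ·B[:,1] = (-0.09676,+0.88308,+0.45914)
r₃ = r₁×r₂ = (-0.00404,-0.46165,+0.88706); SVD([r₁ r₂ r₃]) → R = UVᵀ:
  R  [+0.99530 -0.09676 -0.00404]
  R  [+0.08398 +0.88308 -0.46165]
  R  [+0.04824 +0.45914 +0.88706]
t = (+0.03295, -0.06363, +0.61514) m
tr R = 2.765435; θ = arccos((tr R − 1)/2) = 0.489182 rad = 28.028°
axis k = ((R−Rᵀ)₃₂, (R−Rᵀ)₁₃, (R−Rᵀ)₂₁) / (2 sinθ) = (+0.979755, -0.055625, +0.192317)
rvec = θ·k = (+0.479278, -0.027211, +0.094078)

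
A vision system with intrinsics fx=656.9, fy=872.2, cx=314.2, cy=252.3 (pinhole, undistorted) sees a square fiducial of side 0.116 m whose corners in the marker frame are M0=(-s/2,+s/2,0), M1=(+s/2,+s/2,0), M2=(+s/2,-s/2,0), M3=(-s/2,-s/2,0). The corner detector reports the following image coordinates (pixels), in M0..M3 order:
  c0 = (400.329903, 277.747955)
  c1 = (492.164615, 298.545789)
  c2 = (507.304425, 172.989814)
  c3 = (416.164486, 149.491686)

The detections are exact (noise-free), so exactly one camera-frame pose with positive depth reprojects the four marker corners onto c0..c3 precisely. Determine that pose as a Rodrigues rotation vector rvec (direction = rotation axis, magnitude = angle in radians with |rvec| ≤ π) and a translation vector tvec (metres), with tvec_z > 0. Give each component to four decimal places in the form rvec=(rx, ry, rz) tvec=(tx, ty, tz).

Intrinsics K: fx=656.9, fy=872.2, cx=314.2, cy=252.3
Marker side s = 0.116 m; corners in marker frame (Z=0):
  M0 = (-0.0580, +0.0580, 0)
  M1 = (+0.0580, +0.0580, 0)
  M2 = (+0.0580, -0.0580, 0)
  M3 = (-0.0580, -0.0580, 0)
Detected image corners:
  c0 = (400.329903, 277.747955) px
  c1 = (492.164615, 298.545789) px
  c2 = (507.304425, 172.989814) px
  c3 = (416.164486, 149.491686) px
Planar DLT: solve 8×8 A·h = b for H (H[2,2]=1):
  H  [+874.60217 -148.65352 +454.50801]
  H  [+233.47989 +1086.37942 +224.69235]
  H  [+0.18926 -0.03343 +1.00000]
B = K⁻¹H; ‖b₁‖=1.273167, ‖b₂‖=1.273167; λ = 2/(‖b₁‖+‖b₂‖) = 0.785443, sign → tz>0 ⇒ λ=+0.785443
r₁ = λ·B[:,0] = (+0.97464,+0.16725,+0.14866); r₂ = λ·B[:,1] = (-0.16518,+0.98591,-0.02626)
r₃ = r₁×r₂ = (-0.15095,+0.00103,+0.98854); SVD([r₁ r₂ r₃]) → R = UVᵀ:
  R  [+0.97464 -0.16518 -0.15095]
  R  [+0.16725 +0.98591 +0.00103]
  R  [+0.14866 -0.02626 +0.98854]
t = (+0.16776, -0.02486, +0.78544) m
tr R = 2.949096; θ = arccos((tr R − 1)/2) = 0.226101 rad = 12.955°
axis k = ((R−Rᵀ)₃₂, (R−Rᵀ)₁₃, (R−Rᵀ)₂₁) / (2 sinθ) = (-0.060867, -0.668236, +0.741455)
rvec = θ·k = (-0.013762, -0.151089, +0.167644)

rvec=(-0.0138, -0.1511, 0.1676) tvec=(0.1678, -0.0249, 0.7854)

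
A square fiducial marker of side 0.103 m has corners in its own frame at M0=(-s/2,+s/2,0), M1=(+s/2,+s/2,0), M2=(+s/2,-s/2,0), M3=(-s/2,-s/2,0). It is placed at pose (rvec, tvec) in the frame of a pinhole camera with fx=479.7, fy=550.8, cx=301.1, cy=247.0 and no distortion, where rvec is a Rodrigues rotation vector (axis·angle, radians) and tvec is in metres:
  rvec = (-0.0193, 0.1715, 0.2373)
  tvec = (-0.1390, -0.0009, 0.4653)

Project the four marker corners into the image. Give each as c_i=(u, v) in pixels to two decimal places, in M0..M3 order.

c0=(98.33, 290.20) c1=(194.11, 320.73) c2=(219.58, 199.95) c3=(122.83, 173.90)

Intrinsics K: fx=479.7, fy=550.8, cx=301.1, cy=247.0
Marker side s = 0.103 m; corners in marker frame (Z=0):
  M0 = (-0.0515, +0.0515, 0)
  M1 = (+0.0515, +0.0515, 0)
  M2 = (+0.0515, -0.0515, 0)
  M3 = (-0.0515, -0.0515, 0)
rvec = (-0.0193, 0.1715, 0.2373), |rvec| = θ = 0.29342 rad = 16.812°
Rodrigues: sinθ=0.28923, 1−cosθ=0.04274; R = I + sinθ·[k]× + (1−cosθ)·[k]×²:
    [+0.95744 -0.23555 +0.16678]
    [+0.23227 +0.97186 +0.03923]
    [-0.17132 +0.00118 +0.98521]
t = (-0.1390, -0.0009, 0.4653) m
M0: Pc = R·M0+t = (-0.20044, +0.03719, +0.47418); u = 479.7·(-0.20044)/0.47418 + 301.1 = 98.3289, v = 550.8·(+0.03719)/0.47418 + 247.0 = 290.1979
M1: Pc = R·M1+t = (-0.10182, +0.06111, +0.45654); u = 479.7·(-0.10182)/0.45654 + 301.1 = 194.1115, v = 550.8·(+0.06111)/0.45654 + 247.0 = 320.7306
M2: Pc = R·M2+t = (-0.07756, -0.03899, +0.45642); u = 479.7·(-0.07756)/0.45642 + 301.1 = 219.5827, v = 550.8·(-0.03899)/0.45642 + 247.0 = 199.9482
M3: Pc = R·M3+t = (-0.17618, -0.06291, +0.47406); u = 479.7·(-0.17618)/0.47406 + 301.1 = 122.8274, v = 550.8·(-0.06291)/0.47406 + 247.0 = 173.9036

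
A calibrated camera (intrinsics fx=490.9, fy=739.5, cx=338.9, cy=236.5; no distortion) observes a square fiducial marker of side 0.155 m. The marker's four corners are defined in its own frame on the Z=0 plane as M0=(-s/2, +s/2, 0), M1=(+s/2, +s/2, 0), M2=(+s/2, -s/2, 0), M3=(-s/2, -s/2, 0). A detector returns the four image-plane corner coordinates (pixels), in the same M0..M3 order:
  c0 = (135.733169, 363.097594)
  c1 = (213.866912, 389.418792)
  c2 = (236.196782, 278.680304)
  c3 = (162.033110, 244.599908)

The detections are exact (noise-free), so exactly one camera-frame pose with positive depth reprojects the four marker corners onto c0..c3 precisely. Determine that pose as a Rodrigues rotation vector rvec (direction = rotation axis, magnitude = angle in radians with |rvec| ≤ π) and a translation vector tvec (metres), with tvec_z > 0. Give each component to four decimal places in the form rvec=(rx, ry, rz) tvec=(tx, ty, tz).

Intrinsics K: fx=490.9, fy=739.5, cx=338.9, cy=236.5
Marker side s = 0.155 m; corners in marker frame (Z=0):
  M0 = (-0.0775, +0.0775, 0)
  M1 = (+0.0775, +0.0775, 0)
  M2 = (+0.0775, -0.0775, 0)
  M3 = (-0.0775, -0.0775, 0)
Detected image corners:
  c0 = (135.733169, 363.097594) px
  c1 = (213.866912, 389.418792) px
  c2 = (236.196782, 278.680304) px
  c3 = (162.033110, 244.599908) px
Planar DLT: solve 8×8 A·h = b for H (H[2,2]=1):
  H  [+581.70219 -190.34489 +188.55857]
  H  [+349.76040 +680.60346 +318.70961]
  H  [+0.48460 -0.18162 +1.00000]
B = K⁻¹H; ‖b₁‖=1.029158, ‖b₂‖=1.029158; λ = 2/(‖b₁‖+‖b₂‖) = 0.971668, sign → tz>0 ⇒ λ=+0.971668
r₁ = λ·B[:,0] = (+0.82632,+0.30898,+0.47087); r₂ = λ·B[:,1] = (-0.25493,+0.95072,-0.17648)
r₃ = r₁×r₂ = (-0.50220,+0.02579,+0.86437); SVD([r₁ r₂ r₃]) → R = UVᵀ:
  R  [+0.82632 -0.25493 -0.50220]
  R  [+0.30898 +0.95072 +0.02579]
  R  [+0.47087 -0.17648 +0.86437]
t = (-0.29758, +0.10802, +0.97167) m
tr R = 2.641411; θ = arccos((tr R − 1)/2) = 0.608151 rad = 34.845°
axis k = ((R−Rᵀ)₃₂, (R−Rᵀ)₁₃, (R−Rᵀ)₂₁) / (2 sinθ) = (-0.177004, -0.851553, +0.493485)
rvec = θ·k = (-0.107645, -0.517873, +0.300113)

rvec=(-0.1076, -0.5179, 0.3001) tvec=(-0.2976, 0.1080, 0.9717)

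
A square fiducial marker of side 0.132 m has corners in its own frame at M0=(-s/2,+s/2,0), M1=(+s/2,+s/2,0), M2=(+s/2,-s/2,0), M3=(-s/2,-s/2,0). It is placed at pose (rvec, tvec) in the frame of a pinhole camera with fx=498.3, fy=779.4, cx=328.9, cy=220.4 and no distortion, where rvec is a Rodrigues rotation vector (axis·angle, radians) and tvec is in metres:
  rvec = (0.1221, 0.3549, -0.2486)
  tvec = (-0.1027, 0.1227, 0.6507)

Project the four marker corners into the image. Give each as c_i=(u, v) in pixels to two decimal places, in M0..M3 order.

Intrinsics K: fx=498.3, fy=779.4, cx=328.9, cy=220.4
Marker side s = 0.132 m; corners in marker frame (Z=0):
  M0 = (-0.0660, +0.0660, 0)
  M1 = (+0.0660, +0.0660, 0)
  M2 = (+0.0660, -0.0660, 0)
  M3 = (-0.0660, -0.0660, 0)
rvec = (0.1221, 0.3549, -0.2486), |rvec| = θ = 0.45018 rad = 25.794°
Rodrigues: sinθ=0.43513, 1−cosθ=0.09963; R = I + sinθ·[k]× + (1−cosθ)·[k]×²:
    [+0.90770 +0.26159 +0.32811]
    [-0.21898 +0.96229 -0.16139]
    [-0.35796 +0.07464 +0.93075]
t = (-0.1027, 0.1227, 0.6507) m
M0: Pc = R·M0+t = (-0.14534, +0.20066, +0.67925); u = 498.3·(-0.14534)/0.67925 + 328.9 = 222.2761, v = 779.4·(+0.20066)/0.67925 + 220.4 = 450.6498
M1: Pc = R·M1+t = (-0.02553, +0.17176, +0.63200); u = 498.3·(-0.02553)/0.63200 + 328.9 = 308.7733, v = 779.4·(+0.17176)/0.63200 + 220.4 = 432.2163
M2: Pc = R·M2+t = (-0.06006, +0.04474, +0.62215); u = 498.3·(-0.06006)/0.62215 + 328.9 = 280.7983, v = 779.4·(+0.04474)/0.62215 + 220.4 = 276.4433
M3: Pc = R·M3+t = (-0.17987, +0.07364, +0.66940); u = 498.3·(-0.17987)/0.66940 + 328.9 = 195.0026, v = 779.4·(+0.07364)/0.66940 + 220.4 = 306.1434

c0=(222.28, 450.65) c1=(308.77, 432.22) c2=(280.80, 276.44) c3=(195.00, 306.14)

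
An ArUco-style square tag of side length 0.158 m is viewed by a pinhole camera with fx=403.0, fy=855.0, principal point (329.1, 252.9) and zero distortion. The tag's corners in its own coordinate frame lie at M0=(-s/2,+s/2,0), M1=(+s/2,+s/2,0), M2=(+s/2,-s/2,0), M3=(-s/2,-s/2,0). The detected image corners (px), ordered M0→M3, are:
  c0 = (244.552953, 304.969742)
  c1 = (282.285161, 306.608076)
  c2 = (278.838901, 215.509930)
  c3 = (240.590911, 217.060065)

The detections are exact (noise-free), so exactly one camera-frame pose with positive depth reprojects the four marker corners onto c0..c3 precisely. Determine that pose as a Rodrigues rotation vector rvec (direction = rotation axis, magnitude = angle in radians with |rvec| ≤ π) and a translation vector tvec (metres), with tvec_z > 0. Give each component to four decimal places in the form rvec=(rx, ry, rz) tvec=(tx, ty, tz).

rvec=(0.1697, 0.3405, -0.0319) tvec=(-0.2501, 0.0148, 1.4853)

Intrinsics K: fx=403.0, fy=855.0, cx=329.1, cy=252.9
Marker side s = 0.158 m; corners in marker frame (Z=0):
  M0 = (-0.0790, +0.0790, 0)
  M1 = (+0.0790, +0.0790, 0)
  M2 = (+0.0790, -0.0790, 0)
  M3 = (-0.0790, -0.0790, 0)
Detected image corners:
  c0 = (244.552953, 304.969742) px
  c1 = (282.285161, 306.608076) px
  c2 = (278.838901, 215.509930) px
  c3 = (240.590911, 217.060065) px
Planar DLT: solve 8×8 A·h = b for H (H[2,2]=1):
  H  [+181.44110 +51.70078 +261.24435]
  H  [-58.50398 +594.47119 +261.41809]
  H  [-0.22552 +0.10792 +1.00000]
B = K⁻¹H; ‖b₁‖=0.673287, ‖b₂‖=0.673287; λ = 2/(‖b₁‖+‖b₂‖) = 1.485251, sign → tz>0 ⇒ λ=+1.485251
r₁ = λ·B[:,0] = (+0.94223,-0.00255,-0.33495); r₂ = λ·B[:,1] = (+0.05965,+0.98527,+0.16028)
r₃ = r₁×r₂ = (+0.32961,-0.17101,+0.92850); SVD([r₁ r₂ r₃]) → R = UVᵀ:
  R  [+0.94223 +0.05965 +0.32961]
  R  [-0.00255 +0.98527 -0.17101]
  R  [-0.33495 +0.16028 +0.92850]
t = (-0.25008, +0.01480, +1.48525) m
tr R = 2.855999; θ = arccos((tr R − 1)/2) = 0.381789 rad = 21.875°
axis k = ((R−Rᵀ)₃₂, (R−Rᵀ)₁₃, (R−Rᵀ)₂₁) / (2 sinθ) = (+0.444588, +0.891837, -0.083476)
rvec = θ·k = (+0.169739, +0.340494, -0.031870)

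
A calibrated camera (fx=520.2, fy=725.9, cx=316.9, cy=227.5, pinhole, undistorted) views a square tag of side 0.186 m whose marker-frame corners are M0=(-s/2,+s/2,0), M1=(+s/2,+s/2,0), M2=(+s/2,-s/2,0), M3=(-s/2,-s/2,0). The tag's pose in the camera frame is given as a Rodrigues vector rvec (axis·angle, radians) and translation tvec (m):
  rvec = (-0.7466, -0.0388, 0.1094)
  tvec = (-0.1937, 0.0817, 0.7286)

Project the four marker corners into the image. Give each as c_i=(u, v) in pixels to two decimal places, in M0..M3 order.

Intrinsics K: fx=520.2, fy=725.9, cx=316.9, cy=227.5
Marker side s = 0.186 m; corners in marker frame (Z=0):
  M0 = (-0.0930, +0.0930, 0)
  M1 = (+0.0930, +0.0930, 0)
  M2 = (+0.0930, -0.0930, 0)
  M3 = (-0.0930, -0.0930, 0)
rvec = (-0.7466, -0.0388, 0.1094), |rvec| = θ = 0.75557 rad = 43.291°
Rodrigues: sinθ=0.68570, 1−cosθ=0.27212; R = I + sinθ·[k]× + (1−cosθ)·[k]×²:
    [+0.99358 -0.08548 -0.07414]
    [+0.11309 +0.72860 +0.67554]
    [-0.00372 -0.67959 +0.73359]
t = (-0.1937, 0.0817, 0.7286) m
M0: Pc = R·M0+t = (-0.29405, +0.13894, +0.66574); u = 520.2·(-0.29405)/0.66574 + 316.9 = 87.1334, v = 725.9·(+0.13894)/0.66574 + 227.5 = 378.9967
M1: Pc = R·M1+t = (-0.10925, +0.15998, +0.66505); u = 520.2·(-0.10925)/0.66505 + 316.9 = 231.4480, v = 725.9·(+0.15998)/0.66505 + 227.5 = 402.1140
M2: Pc = R·M2+t = (-0.09335, +0.02446, +0.79146); u = 520.2·(-0.09335)/0.79146 + 316.9 = 255.5451, v = 725.9·(+0.02446)/0.79146 + 227.5 = 249.9320
M3: Pc = R·M3+t = (-0.27815, +0.00342, +0.79215); u = 520.2·(-0.27815)/0.79215 + 316.9 = 134.2378, v = 725.9·(+0.00342)/0.79215 + 227.5 = 230.6365

c0=(87.13, 379.00) c1=(231.45, 402.11) c2=(255.55, 249.93) c3=(134.24, 230.64)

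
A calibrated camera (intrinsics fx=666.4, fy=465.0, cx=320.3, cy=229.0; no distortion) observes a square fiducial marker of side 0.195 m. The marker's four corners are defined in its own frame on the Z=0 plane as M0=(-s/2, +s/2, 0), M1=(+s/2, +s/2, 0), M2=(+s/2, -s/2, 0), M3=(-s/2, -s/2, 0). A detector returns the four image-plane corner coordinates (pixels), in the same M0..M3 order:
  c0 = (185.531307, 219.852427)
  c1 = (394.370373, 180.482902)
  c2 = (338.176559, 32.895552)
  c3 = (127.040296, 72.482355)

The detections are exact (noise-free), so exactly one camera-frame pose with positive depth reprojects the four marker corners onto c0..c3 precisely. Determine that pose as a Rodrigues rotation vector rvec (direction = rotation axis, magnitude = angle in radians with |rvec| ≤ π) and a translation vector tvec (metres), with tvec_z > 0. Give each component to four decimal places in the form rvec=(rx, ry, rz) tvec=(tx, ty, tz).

rvec=(0.0317, -0.0084, -0.2641) tvec=(-0.0527, -0.1313, 0.5976)

Intrinsics K: fx=666.4, fy=465.0, cx=320.3, cy=229.0
Marker side s = 0.195 m; corners in marker frame (Z=0):
  M0 = (-0.0975, +0.0975, 0)
  M1 = (+0.0975, +0.0975, 0)
  M2 = (+0.0975, -0.0975, 0)
  M3 = (-0.0975, -0.0975, 0)
Detected image corners:
  c0 = (185.531307, 219.852427) px
  c1 = (394.370373, 180.482902) px
  c2 = (338.176559, 32.895552) px
  c3 = (127.040296, 72.482355) px
Planar DLT: solve 8×8 A·h = b for H (H[2,2]=1):
  H  [+1078.64560 +308.22153 +261.50234]
  H  [-201.57001 +763.15412 +126.80462]
  H  [+0.00695 +0.05420 +1.00000]
B = K⁻¹H; ‖b₁‖=1.673334, ‖b₂‖=1.673334; λ = 2/(‖b₁‖+‖b₂‖) = 0.597609, sign → tz>0 ⇒ λ=+0.597609
r₁ = λ·B[:,0] = (+0.96530,-0.26110,+0.00416); r₂ = λ·B[:,1] = (+0.26084,+0.96484,+0.03239)
r₃ = r₁×r₂ = (-0.01247,-0.03018,+0.99947); SVD([r₁ r₂ r₃]) → R = UVᵀ:
  R  [+0.96530 +0.26084 -0.01247]
  R  [-0.26110 +0.96484 -0.03018]
  R  [+0.00416 +0.03239 +0.99947]
t = (-0.05273, -0.13134, +0.59761) m
tr R = 2.929609; θ = arccos((tr R − 1)/2) = 0.266098 rad = 15.246°
axis k = ((R−Rᵀ)₃₂, (R−Rᵀ)₁₃, (R−Rᵀ)₂₁) / (2 sinθ) = (+0.118979, -0.031606, -0.992394)
rvec = θ·k = (+0.031660, -0.008410, -0.264074)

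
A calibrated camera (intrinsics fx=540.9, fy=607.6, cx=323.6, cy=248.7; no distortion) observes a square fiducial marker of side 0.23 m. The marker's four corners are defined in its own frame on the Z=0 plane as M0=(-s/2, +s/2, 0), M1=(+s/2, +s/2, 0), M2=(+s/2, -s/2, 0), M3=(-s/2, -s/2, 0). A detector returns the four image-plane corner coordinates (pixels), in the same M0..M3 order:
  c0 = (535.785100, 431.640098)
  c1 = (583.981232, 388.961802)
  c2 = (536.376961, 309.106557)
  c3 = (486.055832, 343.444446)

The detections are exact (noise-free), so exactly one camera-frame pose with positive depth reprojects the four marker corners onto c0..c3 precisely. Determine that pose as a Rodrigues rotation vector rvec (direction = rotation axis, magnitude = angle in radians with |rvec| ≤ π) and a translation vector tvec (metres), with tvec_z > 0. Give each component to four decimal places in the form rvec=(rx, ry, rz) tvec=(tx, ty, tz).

rvec=(-0.3817, -0.4951, -0.4342) tvec=(0.5819, 0.2877, 1.4811)

Intrinsics K: fx=540.9, fy=607.6, cx=323.6, cy=248.7
Marker side s = 0.23 m; corners in marker frame (Z=0):
  M0 = (-0.1150, +0.1150, 0)
  M1 = (+0.1150, +0.1150, 0)
  M2 = (+0.1150, -0.1150, 0)
  M3 = (-0.1150, -0.1150, 0)
Detected image corners:
  c0 = (535.785100, 431.640098) px
  c1 = (583.981232, 388.961802) px
  c2 = (536.376961, 309.106557) px
  c3 = (486.055832, 343.444446) px
Planar DLT: solve 8×8 A·h = b for H (H[2,2]=1):
  H  [+405.03440 +123.36812 +536.09875]
  H  [-35.88826 +304.04356 +366.70523]
  H  [+0.35623 -0.16439 +1.00000]
B = K⁻¹H; ‖b₁‖=0.675163, ‖b₂‖=0.675163; λ = 2/(‖b₁‖+‖b₂‖) = 1.481124, sign → tz>0 ⇒ λ=+1.481124
r₁ = λ·B[:,0] = (+0.79343,-0.30345,+0.52762); r₂ = λ·B[:,1] = (+0.48348,+0.84081,-0.24348)
r₃ = r₁×r₂ = (-0.36975,+0.44828,+0.81384); SVD([r₁ r₂ r₃]) → R = UVᵀ:
  R  [+0.79343 +0.48348 -0.36975]
  R  [-0.30345 +0.84081 +0.44828]
  R  [+0.52762 -0.24348 +0.81384]
t = (+0.58188, +0.28766, +1.48112) m
tr R = 2.448087; θ = arccos((tr R − 1)/2) = 0.761150 rad = 43.611°
axis k = ((R−Rᵀ)₃₂, (R−Rᵀ)₁₃, (R−Rᵀ)₂₁) / (2 sinθ) = (-0.501448, -0.650500, -0.570438)
rvec = θ·k = (-0.381677, -0.495128, -0.434189)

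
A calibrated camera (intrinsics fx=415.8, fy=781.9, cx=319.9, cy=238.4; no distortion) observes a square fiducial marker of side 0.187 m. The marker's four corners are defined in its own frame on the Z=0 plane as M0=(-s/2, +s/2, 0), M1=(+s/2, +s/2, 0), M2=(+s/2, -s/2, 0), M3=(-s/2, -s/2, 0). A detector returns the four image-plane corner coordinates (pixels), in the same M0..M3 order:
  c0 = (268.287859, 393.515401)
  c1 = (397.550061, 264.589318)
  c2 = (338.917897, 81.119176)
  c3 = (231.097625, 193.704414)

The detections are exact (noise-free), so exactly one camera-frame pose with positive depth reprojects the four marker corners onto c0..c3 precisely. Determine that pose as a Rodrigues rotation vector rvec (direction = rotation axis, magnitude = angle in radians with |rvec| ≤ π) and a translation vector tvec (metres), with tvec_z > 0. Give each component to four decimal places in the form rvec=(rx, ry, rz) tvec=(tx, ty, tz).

rvec=(-0.5321, 0.2066, -0.4627) tvec=(-0.0190, -0.0094, 0.5787)

Intrinsics K: fx=415.8, fy=781.9, cx=319.9, cy=238.4
Marker side s = 0.187 m; corners in marker frame (Z=0):
  M0 = (-0.0935, +0.0935, 0)
  M1 = (+0.0935, +0.0935, 0)
  M2 = (+0.0935, -0.0935, 0)
  M3 = (-0.0935, -0.0935, 0)
Detected image corners:
  c0 = (268.287859, 393.515401) px
  c1 = (397.550061, 264.589318) px
  c2 = (338.917897, 81.119176) px
  c3 = (231.097625, 193.704414) px
Planar DLT: solve 8×8 A·h = b for H (H[2,2]=1):
  H  [+591.18633 -28.02139 +306.22948]
  H  [-670.54040 +811.24886 +225.69983]
  H  [-0.12236 -0.91783 +1.00000]
B = K⁻¹H; ‖b₁‖=1.727975, ‖b₂‖=1.727975; λ = 2/(‖b₁‖+‖b₂‖) = 0.578712, sign → tz>0 ⇒ λ=+0.578712
r₁ = λ·B[:,0] = (+0.87729,-0.47470,-0.07081); r₂ = λ·B[:,1] = (+0.36965,+0.76238,-0.53116)
r₃ = r₁×r₂ = (+0.30613,+0.43981,+0.84431); SVD([r₁ r₂ r₃]) → R = UVᵀ:
  R  [+0.87729 +0.36965 +0.30613]
  R  [-0.47470 +0.76238 +0.43981]
  R  [-0.07081 -0.53116 +0.84431]
t = (-0.01903, -0.00940, +0.57871) m
tr R = 2.483986; θ = arccos((tr R − 1)/2) = 0.734758 rad = 42.099°
axis k = ((R−Rᵀ)₃₂, (R−Rᵀ)₁₃, (R−Rᵀ)₂₁) / (2 sinθ) = (-0.724160, +0.281124, -0.629731)
rvec = θ·k = (-0.532082, +0.206558, -0.462700)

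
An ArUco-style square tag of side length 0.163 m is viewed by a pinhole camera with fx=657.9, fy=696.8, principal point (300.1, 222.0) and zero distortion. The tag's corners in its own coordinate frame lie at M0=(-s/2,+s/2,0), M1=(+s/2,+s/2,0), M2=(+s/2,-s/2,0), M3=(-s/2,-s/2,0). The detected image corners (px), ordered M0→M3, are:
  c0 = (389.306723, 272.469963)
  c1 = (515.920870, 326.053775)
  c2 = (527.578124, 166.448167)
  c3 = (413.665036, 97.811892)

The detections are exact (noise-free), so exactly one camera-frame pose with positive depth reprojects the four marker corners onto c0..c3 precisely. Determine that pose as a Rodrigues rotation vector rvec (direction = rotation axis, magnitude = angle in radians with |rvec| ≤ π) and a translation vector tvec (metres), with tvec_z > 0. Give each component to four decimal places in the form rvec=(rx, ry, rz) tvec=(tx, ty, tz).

Intrinsics K: fx=657.9, fy=696.8, cx=300.1, cy=222.0
Marker side s = 0.163 m; corners in marker frame (Z=0):
  M0 = (-0.0815, +0.0815, 0)
  M1 = (+0.0815, +0.0815, 0)
  M2 = (+0.0815, -0.0815, 0)
  M3 = (-0.0815, -0.0815, 0)
Detected image corners:
  c0 = (389.306723, 272.469963) px
  c1 = (515.920870, 326.053775) px
  c2 = (527.578124, 166.448167) px
  c3 = (413.665036, 97.811892) px
Planar DLT: solve 8×8 A·h = b for H (H[2,2]=1):
  H  [+1081.61541 -355.45543 +465.67892]
  H  [+538.36488 +906.95291 +213.91037]
  H  [+0.74846 -0.53584 +1.00000]
B = K⁻¹H; ‖b₁‖=1.594484, ‖b₂‖=1.594484; λ = 2/(‖b₁‖+‖b₂‖) = 0.627162, sign → tz>0 ⇒ λ=+0.627162
r₁ = λ·B[:,0] = (+0.81696,+0.33501,+0.46941); r₂ = λ·B[:,1] = (-0.18555,+0.92338,-0.33606)
r₃ = r₁×r₂ = (-0.54602,+0.18745,+0.81653); SVD([r₁ r₂ r₃]) → R = UVᵀ:
  R  [+0.81696 -0.18555 -0.54602]
  R  [+0.33501 +0.92338 +0.18745]
  R  [+0.46941 -0.33606 +0.81653]
t = (+0.15784, -0.00728, +0.62716) m
tr R = 2.556872; θ = arccos((tr R − 1)/2) = 0.678626 rad = 38.882°
axis k = ((R−Rᵀ)₃₂, (R−Rᵀ)₁₃, (R−Rᵀ)₂₁) / (2 sinθ) = (-0.416990, -0.808820, +0.414643)
rvec = θ·k = (-0.282980, -0.548886, +0.281388)

rvec=(-0.2830, -0.5489, 0.2814) tvec=(0.1578, -0.0073, 0.6272)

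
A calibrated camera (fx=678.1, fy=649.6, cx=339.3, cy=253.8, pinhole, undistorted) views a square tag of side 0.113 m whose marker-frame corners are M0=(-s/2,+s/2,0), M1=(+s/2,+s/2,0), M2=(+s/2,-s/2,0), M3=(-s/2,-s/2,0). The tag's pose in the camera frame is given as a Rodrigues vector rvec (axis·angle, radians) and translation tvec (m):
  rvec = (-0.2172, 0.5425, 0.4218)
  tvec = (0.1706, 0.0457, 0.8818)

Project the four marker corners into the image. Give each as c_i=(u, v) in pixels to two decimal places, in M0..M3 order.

c0=(415.43, 309.27) c1=(491.01, 341.89) c2=(528.83, 264.36) c3=(451.56, 237.27)

Intrinsics K: fx=678.1, fy=649.6, cx=339.3, cy=253.8
Marker side s = 0.113 m; corners in marker frame (Z=0):
  M0 = (-0.0565, +0.0565, 0)
  M1 = (+0.0565, +0.0565, 0)
  M2 = (+0.0565, -0.0565, 0)
  M3 = (-0.0565, -0.0565, 0)
rvec = (-0.2172, 0.5425, 0.4218), |rvec| = θ = 0.72069 rad = 41.293°
Rodrigues: sinθ=0.65990, 1−cosθ=0.24865; R = I + sinθ·[k]× + (1−cosθ)·[k]×²:
    [+0.77393 -0.44263 +0.45288]
    [+0.32981 +0.89224 +0.30843]
    [-0.54060 -0.08933 +0.83652]
t = (0.1706, 0.0457, 0.8818) m
M0: Pc = R·M0+t = (+0.10186, +0.07748, +0.90730); u = 678.1·(+0.10186)/0.90730 + 339.3 = 415.4317, v = 649.6·(+0.07748)/0.90730 + 253.8 = 309.2716
M1: Pc = R·M1+t = (+0.18932, +0.11475, +0.84621); u = 678.1·(+0.18932)/0.84621 + 339.3 = 491.0083, v = 649.6·(+0.11475)/0.84621 + 253.8 = 341.8860
M2: Pc = R·M2+t = (+0.23934, +0.01392, +0.85630); u = 678.1·(+0.23934)/0.85630 + 339.3 = 528.8283, v = 649.6·(+0.01392)/0.85630 + 253.8 = 264.3620
M3: Pc = R·M3+t = (+0.15188, -0.02335, +0.91739); u = 678.1·(+0.15188)/0.91739 + 339.3 = 451.5649, v = 649.6·(-0.02335)/0.91739 + 253.8 = 237.2687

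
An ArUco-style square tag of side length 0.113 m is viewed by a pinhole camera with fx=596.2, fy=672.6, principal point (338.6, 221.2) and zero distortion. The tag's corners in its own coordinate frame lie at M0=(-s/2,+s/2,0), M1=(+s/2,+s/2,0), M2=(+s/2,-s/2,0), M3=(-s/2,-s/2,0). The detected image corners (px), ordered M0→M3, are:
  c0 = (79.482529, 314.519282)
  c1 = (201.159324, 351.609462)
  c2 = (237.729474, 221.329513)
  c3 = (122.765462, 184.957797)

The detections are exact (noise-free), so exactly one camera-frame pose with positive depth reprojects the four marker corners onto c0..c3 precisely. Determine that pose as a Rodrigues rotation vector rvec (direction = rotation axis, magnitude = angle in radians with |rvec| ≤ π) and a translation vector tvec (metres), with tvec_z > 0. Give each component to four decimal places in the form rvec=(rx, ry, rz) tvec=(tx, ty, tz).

Intrinsics K: fx=596.2, fy=672.6, cx=338.6, cy=221.2
Marker side s = 0.113 m; corners in marker frame (Z=0):
  M0 = (-0.0565, +0.0565, 0)
  M1 = (+0.0565, +0.0565, 0)
  M2 = (+0.0565, -0.0565, 0)
  M3 = (-0.0565, -0.0565, 0)
Detected image corners:
  c0 = (79.482529, 314.519282) px
  c1 = (201.159324, 351.609462) px
  c2 = (237.729474, 221.329513) px
  c3 = (122.765462, 184.957797) px
Planar DLT: solve 8×8 A·h = b for H (H[2,2]=1):
  H  [+1059.89782 -429.07136 +161.10198]
  H  [+347.73124 +1022.83051 +266.45454]
  H  [+0.08491 -0.47342 +1.00000]
B = K⁻¹H; ‖b₁‖=1.799359, ‖b₂‖=1.799359; λ = 2/(‖b₁‖+‖b₂‖) = 0.555754, sign → tz>0 ⇒ λ=+0.555754
r₁ = λ·B[:,0] = (+0.96120,+0.27180,+0.04719); r₂ = λ·B[:,1] = (-0.25054,+0.93167,-0.26310)
r₃ = r₁×r₂ = (-0.11548,+0.24107,+0.96361); SVD([r₁ r₂ r₃]) → R = UVᵀ:
  R  [+0.96120 -0.25054 -0.11548]
  R  [+0.27180 +0.93167 +0.24107]
  R  [+0.04719 -0.26310 +0.96361]
t = (-0.16546, +0.03739, +0.55575) m
tr R = 2.856477; θ = arccos((tr R − 1)/2) = 0.381148 rad = 21.838°
axis k = ((R−Rᵀ)₃₂, (R−Rᵀ)₁₃, (R−Rᵀ)₂₁) / (2 sinθ) = (-0.677683, -0.218640, +0.702099)
rvec = θ·k = (-0.258297, -0.083334, +0.267603)

rvec=(-0.2583, -0.0833, 0.2676) tvec=(-0.1655, 0.0374, 0.5558)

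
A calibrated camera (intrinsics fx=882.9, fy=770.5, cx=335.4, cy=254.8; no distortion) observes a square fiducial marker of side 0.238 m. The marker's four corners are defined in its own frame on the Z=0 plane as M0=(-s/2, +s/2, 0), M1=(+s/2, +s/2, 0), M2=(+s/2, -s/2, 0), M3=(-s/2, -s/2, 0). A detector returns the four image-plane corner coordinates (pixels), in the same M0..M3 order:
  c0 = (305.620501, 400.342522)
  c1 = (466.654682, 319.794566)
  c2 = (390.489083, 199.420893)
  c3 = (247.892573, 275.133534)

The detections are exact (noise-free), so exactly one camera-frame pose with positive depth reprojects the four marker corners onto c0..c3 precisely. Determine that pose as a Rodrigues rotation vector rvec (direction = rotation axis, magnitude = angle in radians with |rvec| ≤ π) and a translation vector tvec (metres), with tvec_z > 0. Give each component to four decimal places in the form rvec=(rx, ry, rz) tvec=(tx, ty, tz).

rvec=(-0.5195, 0.2946, -0.4839) tvec=(0.0192, 0.0630, 1.1806)

Intrinsics K: fx=882.9, fy=770.5, cx=335.4, cy=254.8
Marker side s = 0.238 m; corners in marker frame (Z=0):
  M0 = (-0.1190, +0.1190, 0)
  M1 = (+0.1190, +0.1190, 0)
  M2 = (+0.1190, -0.1190, 0)
  M3 = (-0.1190, -0.1190, 0)
Detected image corners:
  c0 = (305.620501, 400.342522) px
  c1 = (466.654682, 319.794566) px
  c2 = (390.489083, 199.420893) px
  c3 = (247.892573, 275.133534) px
Planar DLT: solve 8×8 A·h = b for H (H[2,2]=1):
  H  [+591.92883 +120.09362 +349.72679]
  H  [-364.86594 +380.04866 +295.92334]
  H  [-0.12434 -0.45545 +1.00000]
B = K⁻¹H; ‖b₁‖=0.847058, ‖b₂‖=0.847058; λ = 2/(‖b₁‖+‖b₂‖) = 1.180557, sign → tz>0 ⇒ λ=+1.180557
r₁ = λ·B[:,0] = (+0.84725,-0.51050,-0.14679); r₂ = λ·B[:,1] = (+0.36484,+0.76012,-0.53769)
r₃ = r₁×r₂ = (+0.38607,+0.40200,+0.83027); SVD([r₁ r₂ r₃]) → R = UVᵀ:
  R  [+0.84725 +0.36484 +0.38607]
  R  [-0.51050 +0.76012 +0.40200]
  R  [-0.14679 -0.53769 +0.83027]
t = (+0.01916, +0.06301, +1.18056) m
tr R = 2.437640; θ = arccos((tr R − 1)/2) = 0.768693 rad = 44.043°
axis k = ((R−Rᵀ)₃₂, (R−Rᵀ)₁₃, (R−Rᵀ)₂₁) / (2 sinθ) = (-0.675846, +0.383249, -0.629565)
rvec = θ·k = (-0.519518, +0.294601, -0.483943)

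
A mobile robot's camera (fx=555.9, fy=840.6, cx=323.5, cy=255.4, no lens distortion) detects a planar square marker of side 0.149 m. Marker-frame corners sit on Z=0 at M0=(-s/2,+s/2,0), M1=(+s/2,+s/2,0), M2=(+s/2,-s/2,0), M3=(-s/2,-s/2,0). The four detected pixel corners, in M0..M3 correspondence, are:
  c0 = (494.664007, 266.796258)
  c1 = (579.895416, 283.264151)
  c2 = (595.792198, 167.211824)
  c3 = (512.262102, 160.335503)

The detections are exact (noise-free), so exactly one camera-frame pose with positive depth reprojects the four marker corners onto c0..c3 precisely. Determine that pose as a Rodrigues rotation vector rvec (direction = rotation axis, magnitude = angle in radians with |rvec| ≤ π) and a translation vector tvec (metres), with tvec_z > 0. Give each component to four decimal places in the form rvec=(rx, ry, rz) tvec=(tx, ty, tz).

Intrinsics K: fx=555.9, fy=840.6, cx=323.5, cy=255.4
Marker side s = 0.149 m; corners in marker frame (Z=0):
  M0 = (-0.0745, +0.0745, 0)
  M1 = (+0.0745, +0.0745, 0)
  M2 = (+0.0745, -0.0745, 0)
  M3 = (-0.0745, -0.0745, 0)
Detected image corners:
  c0 = (494.664007, 266.796258) px
  c1 = (579.895416, 283.264151) px
  c2 = (595.792198, 167.211824) px
  c3 = (512.262102, 160.335503) px
Planar DLT: solve 8×8 A·h = b for H (H[2,2]=1):
  H  [+264.52293 -246.34777 +544.06847]
  H  [-43.55657 +691.59745 +218.14597]
  H  [-0.55289 -0.24505 +1.00000]
B = K⁻¹H; ‖b₁‖=0.977415, ‖b₂‖=0.977415; λ = 2/(‖b₁‖+‖b₂‖) = 1.023106, sign → tz>0 ⇒ λ=+1.023106
r₁ = λ·B[:,0] = (+0.81602,+0.11885,-0.56567); r₂ = λ·B[:,1] = (-0.30749,+0.91793,-0.25071)
r₃ = r₁×r₂ = (+0.48944,+0.37853,+0.78560); SVD([r₁ r₂ r₃]) → R = UVᵀ:
  R  [+0.81602 -0.30749 +0.48944]
  R  [+0.11885 +0.91793 +0.37853]
  R  [-0.56567 -0.25071 +0.78560]
t = (+0.40595, -0.04534, +1.02311) m
tr R = 2.519551; θ = arccos((tr R − 1)/2) = 0.707829 rad = 40.556°
axis k = ((R−Rᵀ)₃₂, (R−Rᵀ)₁₃, (R−Rᵀ)₂₁) / (2 sinθ) = (-0.483893, +0.811390, +0.327863)
rvec = θ·k = (-0.342513, +0.574325, +0.232071)

rvec=(-0.3425, 0.5743, 0.2321) tvec=(0.4059, -0.0453, 1.0231)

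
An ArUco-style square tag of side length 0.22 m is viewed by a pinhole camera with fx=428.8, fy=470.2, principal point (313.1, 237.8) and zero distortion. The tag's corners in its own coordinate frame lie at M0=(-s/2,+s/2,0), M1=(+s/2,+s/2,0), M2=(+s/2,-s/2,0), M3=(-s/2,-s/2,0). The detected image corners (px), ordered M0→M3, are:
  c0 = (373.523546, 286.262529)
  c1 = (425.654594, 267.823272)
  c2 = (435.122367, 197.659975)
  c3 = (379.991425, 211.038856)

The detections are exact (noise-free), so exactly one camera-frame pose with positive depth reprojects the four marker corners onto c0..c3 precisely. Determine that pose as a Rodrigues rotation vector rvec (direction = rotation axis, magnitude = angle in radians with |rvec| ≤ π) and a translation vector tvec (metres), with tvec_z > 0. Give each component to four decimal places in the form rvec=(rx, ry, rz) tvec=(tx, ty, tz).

Intrinsics K: fx=428.8, fy=470.2, cx=313.1, cy=237.8
Marker side s = 0.22 m; corners in marker frame (Z=0):
  M0 = (-0.1100, +0.1100, 0)
  M1 = (+0.1100, +0.1100, 0)
  M2 = (+0.1100, -0.1100, 0)
  M3 = (-0.1100, -0.1100, 0)
Detected image corners:
  c0 = (373.523546, 286.262529) px
  c1 = (425.654594, 267.823272) px
  c2 = (435.122367, 197.659975) px
  c3 = (379.991425, 211.038856) px
Planar DLT: solve 8×8 A·h = b for H (H[2,2]=1):
  H  [+398.74506 +89.16202 +404.57089]
  H  [+19.85621 +404.88834 +241.60464]
  H  [+0.38457 +0.31139 +1.00000]
B = K⁻¹H; ‖b₁‖=0.769685, ‖b₂‖=0.769685; λ = 2/(‖b₁‖+‖b₂‖) = 1.299232, sign → tz>0 ⇒ λ=+1.299232
r₁ = λ·B[:,0] = (+0.84334,-0.19783,+0.49964); r₂ = λ·B[:,1] = (-0.02525,+0.91416,+0.40457)
r₃ = r₁×r₂ = (-0.53679,-0.35380,+0.76595); SVD([r₁ r₂ r₃]) → R = UVᵀ:
  R  [+0.84334 -0.02525 -0.53679]
  R  [-0.19783 +0.91416 -0.35380]
  R  [+0.49964 +0.40457 +0.76595]
t = (+0.27715, +0.01051, +1.29923) m
tr R = 2.523453; θ = arccos((tr R − 1)/2) = 0.704823 rad = 40.383°
axis k = ((R−Rᵀ)₃₂, (R−Rᵀ)₁₃, (R−Rᵀ)₂₁) / (2 sinθ) = (+0.585251, -0.799840, -0.133180)
rvec = θ·k = (+0.412499, -0.563745, -0.093869)

rvec=(0.4125, -0.5637, -0.0939) tvec=(0.2771, 0.0105, 1.2992)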